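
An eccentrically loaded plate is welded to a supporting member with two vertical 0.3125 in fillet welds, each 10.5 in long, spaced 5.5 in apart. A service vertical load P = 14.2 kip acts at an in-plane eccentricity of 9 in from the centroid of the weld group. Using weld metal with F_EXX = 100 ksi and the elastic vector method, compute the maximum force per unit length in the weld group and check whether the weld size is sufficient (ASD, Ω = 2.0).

Total weld length L_w = 21 in. Treat welds as unit-width lines.
Polar moment about centroid: J = 2[d³/12 + d(b/2)²] = 2[10.5³/12 + 10.5×2.75²] = 351.8 in³.
Direct shear f_v = P/L_w = 14.2 / 21 = 0.6762 kip/in (vertical).
Torsion M = P·e = 14.2 × 9 = 127.8 kip·in.
Critical point at (x, y) = (2.75, 5.25) from centroid. f_tx = M·y/J = 1.907 kip/in; f_ty = M·x/J = 0.9991 kip/in.
Resultant f_max = √[f_tx² + (f_v + f_ty)²] = √[1.907² + (0.6762 + 0.9991)²] = 2.539 kip/in.
Capacity per unit length: r_n/Ω = (1/2.0) × 0.6 × 100 × (0.707 × 0.3125) = 6.628 kip/in.
2.539 ≤ 6.628 → adequate.

f_max ≈ 2.54 kip/in; adequate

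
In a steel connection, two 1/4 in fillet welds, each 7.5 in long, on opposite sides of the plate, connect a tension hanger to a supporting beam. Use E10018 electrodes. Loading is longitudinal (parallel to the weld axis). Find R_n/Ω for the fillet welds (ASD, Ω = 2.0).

R_n/Ω ≈ 79.5 kips

E100XX → F_EXX = 100 ksi.
Effective throat t_e = 0.707 × 0.25 = 0.1767 in.
Total length L = 15 in; A_we = 0.1767 × 15 = 2.651 in².
F_nw = 0.6 F_EXX = 0.6 × 100 = 60 ksi.
R_n = 60 × 2.651 = 159.1 kips; R_n/Ω = 159.1/2.0 = 79.54 kips.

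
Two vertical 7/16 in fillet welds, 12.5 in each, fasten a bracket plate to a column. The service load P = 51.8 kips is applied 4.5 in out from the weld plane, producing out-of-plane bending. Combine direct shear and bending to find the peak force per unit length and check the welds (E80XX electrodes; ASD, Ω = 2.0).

E80XX → F_EXX = 80 ksi.
L_w = 2 × 12.5 = 25 in; section modulus (unit throat) S = 2 × L²/6 = 52.08 in².
Direct shear f_v = P/L_w = 51.8/25 = 2.072 kip/in.
Moment M = P × e = 51.8 × 4.5 = 233.1 kip·in; bending f_b = M/S = 4.476 kip/in.
f_max = √(f_v² + f_b²) = √(2.072² + 4.476²) = 4.932 kip/in.
r_n/Ω = (1/2.0) × 0.6 × 80 × (0.707 × 0.4375) = 7.423 kip/in → adequate.

f_max ≈ 4.93 kip/in; adequate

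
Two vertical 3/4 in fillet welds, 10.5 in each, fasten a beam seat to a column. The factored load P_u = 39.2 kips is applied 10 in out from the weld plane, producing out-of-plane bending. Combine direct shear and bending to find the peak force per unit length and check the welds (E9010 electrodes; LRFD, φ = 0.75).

E90XX → F_EXX = 90 ksi.
L_w = 2 × 10.5 = 21 in; section modulus (unit throat) S = 2 × L²/6 = 36.75 in².
Direct shear f_v = P/L_w = 39.2/21 = 1.867 kip/in.
Moment M = P × e = 39.2 × 10 = 392 kip·in; bending f_b = M/S = 10.67 kip/in.
f_max = √(f_v² + f_b²) = √(1.867² + 10.67²) = 10.83 kip/in.
φr_n = 0.75 × 0.6 × 90 × (0.707 × 0.75) = 21.48 kip/in → adequate.

f_max ≈ 10.8 kip/in; adequate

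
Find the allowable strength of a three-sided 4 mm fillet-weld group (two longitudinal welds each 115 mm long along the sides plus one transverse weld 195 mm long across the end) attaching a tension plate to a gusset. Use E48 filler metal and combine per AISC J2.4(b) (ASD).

R_n/Ω ≈ 199 kN

E48XX → F_EXX = 480 MPa.
t_e = 0.707 × 4 = 2.828 mm.
R_nwl = 0.6 × 480 × 2.828 × 230 × 10⁻³ = 187.3 kN (longitudinal, 2 welds).
R_nwt = 0.6 × 480 × 2.828 × 195 × 10⁻³ = 158.8 kN (transverse, base value).
(i) R_nwl + R_nwt = 346.1 kN; (ii) 0.85 R_nwl + 1.5 R_nwt = 397.5 kN.
R_n = max = 397.5 kN [governs: (ii)]; R_n/Ω = 198.7 kN.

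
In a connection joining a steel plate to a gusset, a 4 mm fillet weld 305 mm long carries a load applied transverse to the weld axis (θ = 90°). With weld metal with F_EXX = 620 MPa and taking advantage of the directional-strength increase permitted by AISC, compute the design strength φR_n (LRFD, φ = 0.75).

t_e = 0.707 × 4 = 2.828 mm; A_we = 2.828 × 305 = 862.5 mm².
Directional factor: 1.0 + 0.5 sin^1.5(90°) = 1.5.
F_nw = 0.6 × 620 × 1.5 = 558 MPa.
φR_n = 0.75 × 558 × 862.5 × 10⁻³ = 361 kN.

φR_n ≈ 361 kN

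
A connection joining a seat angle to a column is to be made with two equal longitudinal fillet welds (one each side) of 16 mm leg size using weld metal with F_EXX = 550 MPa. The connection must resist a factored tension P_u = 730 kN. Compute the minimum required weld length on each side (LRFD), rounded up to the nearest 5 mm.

Throat t_e = 0.707 × 16 = 11.31 mm.
φr_n = 0.75 × 0.6 × 550 × 11.31 × 10⁻³ = 2.8 kN/mm.
L_req = P_u / φr_n = 730 / 2.8 = 260.7 mm total.
Per side: 260.7 / 2 = 130.4 mm.
Round up → use L = 135 mm on each side.

L = 135 mm on each side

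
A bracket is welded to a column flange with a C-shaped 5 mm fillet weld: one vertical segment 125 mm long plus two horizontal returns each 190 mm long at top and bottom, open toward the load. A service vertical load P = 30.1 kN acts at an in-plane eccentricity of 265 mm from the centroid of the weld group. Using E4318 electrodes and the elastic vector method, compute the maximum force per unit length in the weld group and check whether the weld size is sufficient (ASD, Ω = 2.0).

f_max ≈ 348 N/mm; adequate

E43XX → F_EXX = 430 MPa.
Total weld length L_w = 505 mm. Treat welds as unit-width lines.
Centroid: x̄ = 2×190×95 / 505 = 71.49 mm from the vertical weld.
Polar moment about centroid: J = I_x + I_y = [125³/12 + 2×190×62.5²] + [125×71.49² + 2(190³/12 + 190×23.51²)] = 3639000 mm³.
Direct shear f_v = P/L_w = 30.1×10³ / 505 = 59.6 N/mm (vertical).
Torsion M = P·e = 30.1×10³ × 265 = 7976500 N·mm.
Critical point at (x, y) = (118.5, 62.5) from centroid. f_tx = M·y/J = 137 N/mm; f_ty = M·x/J = 259.8 N/mm.
Resultant f_max = √[f_tx² + (f_v + f_ty)²] = √[137² + (59.6 + 259.8)²] = 347.5 N/mm.
Capacity per unit length: r_n/Ω = (1/2.0) × 0.6 × 430 × (0.707 × 5) = 456 N/mm.
347.5 ≤ 456 → adequate.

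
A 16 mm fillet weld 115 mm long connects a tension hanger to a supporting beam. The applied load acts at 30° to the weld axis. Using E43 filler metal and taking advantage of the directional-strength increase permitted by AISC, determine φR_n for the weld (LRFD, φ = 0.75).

φR_n ≈ 296 kN

E43XX → F_EXX = 430 MPa.
t_e = 0.707 × 16 = 11.31 mm; A_we = 11.31 × 115 = 1301 mm².
Directional factor: 1.0 + 0.5 sin^1.5(30°) = 1.177.
F_nw = 0.6 × 430 × 1.177 = 303.6 MPa.
φR_n = 0.75 × 303.6 × 1301 × 10⁻³ = 296.2 kN.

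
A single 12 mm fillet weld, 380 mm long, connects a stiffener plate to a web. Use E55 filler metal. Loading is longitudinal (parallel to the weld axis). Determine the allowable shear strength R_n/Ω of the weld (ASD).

E55XX → F_EXX = 550 MPa.
Effective throat t_e = 0.707 × 12 = 8.484 mm.
Total length L = 380 mm; A_we = 8.484 × 380 = 3224 mm².
F_nw = 0.6 F_EXX = 0.6 × 550 = 330 MPa.
R_n = 330 × 3224 × 10⁻³ = 1064 kN; R_n/Ω = 1064/2.0 = 531.9 kN.

R_n/Ω ≈ 532 kN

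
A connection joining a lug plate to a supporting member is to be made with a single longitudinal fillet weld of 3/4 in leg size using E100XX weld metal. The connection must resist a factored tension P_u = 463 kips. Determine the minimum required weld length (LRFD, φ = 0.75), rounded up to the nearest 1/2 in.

E100XX → F_EXX = 100 ksi.
Throat t_e = 0.707 × 0.75 = 0.5302 in.
φr_n = 0.75 × 0.6 × 100 × 0.5302 = 23.86 kips/in.
L_req = P_u / φr_n = 463 / 23.86 = 19.4 in total.
Round up → use L = 19.5 in.

L = 19.5 in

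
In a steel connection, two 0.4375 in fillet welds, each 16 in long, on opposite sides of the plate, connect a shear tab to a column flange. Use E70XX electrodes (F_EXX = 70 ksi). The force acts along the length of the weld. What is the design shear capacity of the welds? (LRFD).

φR_n ≈ 312 kip

Effective throat t_e = 0.707 × 0.4375 = 0.3093 in.
Total length L = 32 in; A_we = 0.3093 × 32 = 9.898 in².
F_nw = 0.6 F_EXX = 0.6 × 70 = 42 ksi.
φR_n = 0.75 × 42 × 9.898 = 311.8 kip.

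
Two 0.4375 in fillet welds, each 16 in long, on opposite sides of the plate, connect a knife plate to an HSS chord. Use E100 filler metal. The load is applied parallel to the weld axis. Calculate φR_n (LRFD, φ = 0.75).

E100XX → F_EXX = 100 ksi.
Effective throat t_e = 0.707 × 0.4375 = 0.3093 in.
Total length L = 32 in; A_we = 0.3093 × 32 = 9.898 in².
F_nw = 0.6 F_EXX = 0.6 × 100 = 60 ksi.
φR_n = 0.75 × 60 × 9.898 = 445.4 kips.

φR_n ≈ 445 kips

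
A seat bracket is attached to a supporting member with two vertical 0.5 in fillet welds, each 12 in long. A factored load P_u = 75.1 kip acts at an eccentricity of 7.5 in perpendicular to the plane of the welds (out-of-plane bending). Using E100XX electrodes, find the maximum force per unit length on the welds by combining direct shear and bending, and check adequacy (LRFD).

f_max ≈ 12.1 kip/in; adequate

E100XX → F_EXX = 100 ksi.
L_w = 2 × 12 = 24 in; section modulus (unit throat) S = 2 × L²/6 = 48 in².
Direct shear f_v = P/L_w = 75.1/24 = 3.129 kip/in.
Moment M = P × e = 75.1 × 7.5 = 563.25 kip·in; bending f_b = M/S = 11.73 kip/in.
f_max = √(f_v² + f_b²) = √(3.129² + 11.73²) = 12.14 kip/in.
φr_n = 0.75 × 0.6 × 100 × (0.707 × 0.5) = 15.91 kip/in → adequate.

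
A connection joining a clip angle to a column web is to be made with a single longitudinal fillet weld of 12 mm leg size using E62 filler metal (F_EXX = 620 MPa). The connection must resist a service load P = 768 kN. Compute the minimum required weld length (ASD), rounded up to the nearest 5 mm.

Throat t_e = 0.707 × 12 = 8.484 mm.
r_n/Ω = (0.6 × 620 × 8.484) / 2.0 = 1578 N/mm = 1.578 kN/mm.
L_req = P / (r_n/Ω) = 768 / 1.578 = 486.7 mm total.
Round up → use L = 490 mm.

L = 490 mm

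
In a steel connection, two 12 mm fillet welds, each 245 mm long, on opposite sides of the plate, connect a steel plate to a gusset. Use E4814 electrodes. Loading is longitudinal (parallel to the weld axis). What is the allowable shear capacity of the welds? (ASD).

R_n/Ω ≈ 599 kN

E48XX → F_EXX = 480 MPa.
Effective throat t_e = 0.707 × 12 = 8.484 mm.
Total length L = 490 mm; A_we = 8.484 × 490 = 4157 mm².
F_nw = 0.6 F_EXX = 0.6 × 480 = 288 MPa.
R_n = 288 × 4157 × 10⁻³ = 1197 kN; R_n/Ω = 1197/2.0 = 598.6 kN.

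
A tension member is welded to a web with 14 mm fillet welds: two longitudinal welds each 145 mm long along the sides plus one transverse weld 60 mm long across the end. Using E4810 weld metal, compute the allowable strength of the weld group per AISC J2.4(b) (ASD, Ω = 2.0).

E48XX → F_EXX = 480 MPa.
t_e = 0.707 × 14 = 9.898 mm.
R_nwl = 0.6 × 480 × 9.898 × 290 × 10⁻³ = 826.7 kN (longitudinal, 2 welds).
R_nwt = 0.6 × 480 × 9.898 × 60 × 10⁻³ = 171 kN (transverse, base value).
(i) R_nwl + R_nwt = 997.7 kN; (ii) 0.85 R_nwl + 1.5 R_nwt = 959.2 kN.
R_n = max = 997.7 kN [governs: (i)]; R_n/Ω = 498.9 kN.

R_n/Ω ≈ 499 kN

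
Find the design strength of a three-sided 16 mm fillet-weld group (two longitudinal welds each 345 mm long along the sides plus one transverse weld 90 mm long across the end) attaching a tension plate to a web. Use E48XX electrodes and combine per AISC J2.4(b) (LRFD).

E48XX → F_EXX = 480 MPa.
t_e = 0.707 × 16 = 11.31 mm.
R_nwl = 0.6 × 480 × 11.31 × 690 × 10⁻³ = 2248 kN (longitudinal, 2 welds).
R_nwt = 0.6 × 480 × 11.31 × 90 × 10⁻³ = 293.2 kN (transverse, base value).
(i) R_nwl + R_nwt = 2541 kN; (ii) 0.85 R_nwl + 1.5 R_nwt = 2351 kN.
R_n = max = 2541 kN [governs: (i)]; φR_n = 1906 kN.

φR_n ≈ 1910 kN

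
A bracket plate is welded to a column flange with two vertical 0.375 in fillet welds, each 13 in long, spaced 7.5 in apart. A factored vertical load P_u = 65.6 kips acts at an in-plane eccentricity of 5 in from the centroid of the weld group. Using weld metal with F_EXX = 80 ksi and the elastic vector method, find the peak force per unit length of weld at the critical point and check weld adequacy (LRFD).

f_max ≈ 5.11 kip/in; adequate

Total weld length L_w = 26 in. Treat welds as unit-width lines.
Polar moment about centroid: J = 2[d³/12 + d(b/2)²] = 2[13³/12 + 13×3.75²] = 731.8 in³.
Direct shear f_v = P/L_w = 65.6 / 26 = 2.523 kip/in (vertical).
Torsion M = P·e = 65.6 × 5 = 328 kip·in.
Critical point at (x, y) = (3.75, 6.5) from centroid. f_tx = M·y/J = 2.913 kip/in; f_ty = M·x/J = 1.681 kip/in.
Resultant f_max = √[f_tx² + (f_v + f_ty)²] = √[2.913² + (2.523 + 1.681)²] = 5.115 kip/in.
Capacity per unit length: φr_n = 0.75 × 0.6 × 80 × (0.707 × 0.375) = 9.544 kip/in.
5.115 ≤ 9.544 → adequate.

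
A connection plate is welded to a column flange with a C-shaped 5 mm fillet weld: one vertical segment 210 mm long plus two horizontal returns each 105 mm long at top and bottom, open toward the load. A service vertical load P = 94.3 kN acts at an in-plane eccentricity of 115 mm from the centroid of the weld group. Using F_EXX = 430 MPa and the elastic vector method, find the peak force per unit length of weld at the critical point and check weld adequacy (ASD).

f_max ≈ 563 N/mm; NOT adequate

Total weld length L_w = 420 mm. Treat welds as unit-width lines.
Centroid: x̄ = 2×105×52.5 / 420 = 26.25 mm from the vertical weld.
Polar moment about centroid: J = I_x + I_y = [210³/12 + 2×105×105²] + [210×26.25² + 2(105³/12 + 105×26.25²)] = 3569000 mm³.
Direct shear f_v = P/L_w = 94.3×10³ / 420 = 224.5 N/mm (vertical).
Torsion M = P·e = 94.3×10³ × 115 = 10844000 N·mm.
Critical point at (x, y) = (78.75, 105) from centroid. f_tx = M·y/J = 319 N/mm; f_ty = M·x/J = 239.3 N/mm.
Resultant f_max = √[f_tx² + (f_v + f_ty)²] = √[319² + (224.5 + 239.3)²] = 562.9 N/mm.
Capacity per unit length: r_n/Ω = (1/2.0) × 0.6 × 430 × (0.707 × 5) = 456 N/mm.
562.9 > 456 → NOT adequate.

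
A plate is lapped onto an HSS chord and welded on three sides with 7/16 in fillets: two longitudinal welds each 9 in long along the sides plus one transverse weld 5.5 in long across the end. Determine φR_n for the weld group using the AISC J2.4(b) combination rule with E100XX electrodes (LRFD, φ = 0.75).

E100XX → F_EXX = 100 ksi.
t_e = 0.707 × 0.4375 = 0.3093 in.
R_nwl = 0.6 × 100 × 0.3093 × 18 = 334.1 kips (longitudinal, 2 welds).
R_nwt = 0.6 × 100 × 0.3093 × 5.5 = 102.1 kips (transverse, base value).
(i) R_nwl + R_nwt = 436.1 kips; (ii) 0.85 R_nwl + 1.5 R_nwt = 437.1 kips.
R_n = max = 437.1 kips [governs: (ii)]; φR_n = 327.8 kips.

φR_n ≈ 328 kips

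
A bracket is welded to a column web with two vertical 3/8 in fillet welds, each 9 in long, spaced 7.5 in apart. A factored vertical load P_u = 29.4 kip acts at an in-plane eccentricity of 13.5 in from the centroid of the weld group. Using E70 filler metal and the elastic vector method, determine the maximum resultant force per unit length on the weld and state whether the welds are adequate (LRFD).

f_max ≈ 7.36 kip/in; adequate

E70XX → F_EXX = 70 ksi.
Total weld length L_w = 18 in. Treat welds as unit-width lines.
Polar moment about centroid: J = 2[d³/12 + d(b/2)²] = 2[9³/12 + 9×3.75²] = 374.6 in³.
Direct shear f_v = P/L_w = 29.4 / 18 = 1.633 kip/in (vertical).
Torsion M = P·e = 29.4 × 13.5 = 396.9 kip·in.
Critical point at (x, y) = (3.75, 4.5) from centroid. f_tx = M·y/J = 4.768 kip/in; f_ty = M·x/J = 3.973 kip/in.
Resultant f_max = √[f_tx² + (f_v + f_ty)²] = √[4.768² + (1.633 + 3.973)²] = 7.359 kip/in.
Capacity per unit length: φr_n = 0.75 × 0.6 × 70 × (0.707 × 0.375) = 8.351 kip/in.
7.359 ≤ 8.351 → adequate.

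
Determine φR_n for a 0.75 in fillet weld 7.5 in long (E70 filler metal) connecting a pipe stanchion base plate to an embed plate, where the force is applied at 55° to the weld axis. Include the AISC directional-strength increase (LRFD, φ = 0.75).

E70XX → F_EXX = 70 ksi.
t_e = 0.707 × 0.75 = 0.5302 in; A_we = 0.5302 × 7.5 = 3.977 in².
Directional factor: 1.0 + 0.5 sin^1.5(55°) = 1.371.
F_nw = 0.6 × 70 × 1.371 = 57.57 ksi.
φR_n = 0.75 × 57.57 × 3.977 = 171.7 kips.

φR_n ≈ 172 kips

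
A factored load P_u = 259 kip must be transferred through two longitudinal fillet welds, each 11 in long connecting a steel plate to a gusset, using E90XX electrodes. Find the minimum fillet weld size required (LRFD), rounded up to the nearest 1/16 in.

E90XX → F_EXX = 90 ksi.
Total weld length L = 22 in.
Required throat t_e = P_u / (φ × 0.6 F_EXX × L) = 259 / (0.75 × 0.6 × 90 × 22) = 0.2907 in.
Required leg w = t_e / 0.707 = 0.4112 in → use 7/16 in.

w = 7/16 in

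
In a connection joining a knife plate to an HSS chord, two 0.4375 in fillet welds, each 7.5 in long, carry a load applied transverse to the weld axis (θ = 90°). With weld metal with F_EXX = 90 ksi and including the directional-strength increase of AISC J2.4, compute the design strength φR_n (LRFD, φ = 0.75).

t_e = 0.707 × 0.4375 = 0.3093 in; A_we = 0.3093 × 15 = 4.64 in².
Directional factor: 1.0 + 0.5 sin^1.5(90°) = 1.5.
F_nw = 0.6 × 90 × 1.5 = 81 ksi.
φR_n = 0.75 × 81 × 4.64 = 281.9 kip.

φR_n ≈ 282 kip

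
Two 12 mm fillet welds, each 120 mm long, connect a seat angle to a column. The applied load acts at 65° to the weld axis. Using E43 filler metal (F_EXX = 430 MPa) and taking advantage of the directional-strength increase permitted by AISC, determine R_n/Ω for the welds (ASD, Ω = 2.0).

t_e = 0.707 × 12 = 8.484 mm; A_we = 8.484 × 240 = 2036 mm².
Directional factor: 1.0 + 0.5 sin^1.5(65°) = 1.431.
F_nw = 0.6 × 430 × 1.431 = 369.3 MPa.
R_n/Ω = (369.3 × 2036) / 2.0 × 10⁻³ = 376 kN.

R_n/Ω ≈ 376 kN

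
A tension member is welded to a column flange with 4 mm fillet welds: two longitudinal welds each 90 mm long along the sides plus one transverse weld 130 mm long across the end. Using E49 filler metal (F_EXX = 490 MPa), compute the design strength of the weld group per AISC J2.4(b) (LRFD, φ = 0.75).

t_e = 0.707 × 4 = 2.828 mm.
R_nwl = 0.6 × 490 × 2.828 × 180 × 10⁻³ = 149.7 kN (longitudinal, 2 welds).
R_nwt = 0.6 × 490 × 2.828 × 130 × 10⁻³ = 108.1 kN (transverse, base value).
(i) R_nwl + R_nwt = 257.7 kN; (ii) 0.85 R_nwl + 1.5 R_nwt = 289.3 kN.
R_n = max = 289.3 kN [governs: (ii)]; φR_n = 217 kN.

φR_n ≈ 217 kN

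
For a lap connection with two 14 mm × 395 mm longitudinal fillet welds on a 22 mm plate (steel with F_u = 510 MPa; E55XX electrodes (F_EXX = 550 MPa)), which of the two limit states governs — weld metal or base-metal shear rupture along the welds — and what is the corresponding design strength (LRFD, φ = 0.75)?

φR_n ≈ 1940 kN (weld metal governs)

t_e = 0.707 × 14 = 9.898 mm; L = 790 mm.
Weld metal: φR_n = 0.75 × 0.6 × 550 × 9.898 × 790 × 10⁻³ = 1935 kN.
Base metal (shear rupture): φR_n = 0.75 × 0.6 × 510 × 22 × 790 × 10⁻³ = 3989 kN.
Governing: weld metal.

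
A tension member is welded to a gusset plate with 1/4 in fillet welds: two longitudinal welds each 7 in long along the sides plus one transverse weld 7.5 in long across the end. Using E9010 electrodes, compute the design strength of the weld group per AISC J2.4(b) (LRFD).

φR_n ≈ 166 kip

E90XX → F_EXX = 90 ksi.
t_e = 0.707 × 0.25 = 0.1767 in.
R_nwl = 0.6 × 90 × 0.1767 × 14 = 133.6 kip (longitudinal, 2 welds).
R_nwt = 0.6 × 90 × 0.1767 × 7.5 = 71.58 kip (transverse, base value).
(i) R_nwl + R_nwt = 205.2 kip; (ii) 0.85 R_nwl + 1.5 R_nwt = 221 kip.
R_n = max = 221 kip [governs: (ii)]; φR_n = 165.7 kip.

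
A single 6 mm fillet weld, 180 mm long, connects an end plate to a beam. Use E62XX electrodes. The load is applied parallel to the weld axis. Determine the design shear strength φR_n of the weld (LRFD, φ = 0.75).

E62XX → F_EXX = 620 MPa.
Effective throat t_e = 0.707 × 6 = 4.242 mm.
Total length L = 180 mm; A_we = 4.242 × 180 = 763.6 mm².
F_nw = 0.6 F_EXX = 0.6 × 620 = 372 MPa.
φR_n = 0.75 × 372 × 763.6 × 10⁻³ = 213 kN.

φR_n ≈ 213 kN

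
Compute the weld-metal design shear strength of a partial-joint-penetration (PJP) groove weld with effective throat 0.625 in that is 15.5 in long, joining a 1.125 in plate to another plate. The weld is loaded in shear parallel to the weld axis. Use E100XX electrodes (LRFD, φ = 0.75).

φR_n ≈ 436 kip

E100XX → F_EXX = 100 ksi.
Effective throat (given) t_e = 0.625 in.
A_we = 0.625 × 15.5 = 9.688 in².
F_nw = 0.6 F_EXX = 60 ksi.
φR_n = 0.75 × 60 × 9.688 = 435.9 kip.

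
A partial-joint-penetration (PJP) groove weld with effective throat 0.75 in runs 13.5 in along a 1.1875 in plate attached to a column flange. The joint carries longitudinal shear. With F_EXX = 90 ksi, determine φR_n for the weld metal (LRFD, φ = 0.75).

φR_n ≈ 410 kips

Effective throat (given) t_e = 0.75 in.
A_we = 0.75 × 13.5 = 10.12 in².
F_nw = 0.6 F_EXX = 54 ksi.
φR_n = 0.75 × 54 × 10.12 = 410.1 kips.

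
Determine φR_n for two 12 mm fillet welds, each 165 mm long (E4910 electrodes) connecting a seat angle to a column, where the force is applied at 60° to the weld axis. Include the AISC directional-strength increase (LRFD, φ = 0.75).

φR_n ≈ 866 kN

E49XX → F_EXX = 490 MPa.
t_e = 0.707 × 12 = 8.484 mm; A_we = 8.484 × 330 = 2800 mm².
Directional factor: 1.0 + 0.5 sin^1.5(60°) = 1.403.
F_nw = 0.6 × 490 × 1.403 = 412.5 MPa.
φR_n = 0.75 × 412.5 × 2800 × 10⁻³ = 866.1 kN.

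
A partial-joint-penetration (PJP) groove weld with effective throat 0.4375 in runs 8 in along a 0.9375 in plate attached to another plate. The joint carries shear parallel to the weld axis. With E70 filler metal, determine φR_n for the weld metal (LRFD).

φR_n ≈ 110 kips

E70XX → F_EXX = 70 ksi.
Effective throat (given) t_e = 0.4375 in.
A_we = 0.4375 × 8 = 3.5 in².
F_nw = 0.6 F_EXX = 42 ksi.
φR_n = 0.75 × 42 × 3.5 = 110.2 kips.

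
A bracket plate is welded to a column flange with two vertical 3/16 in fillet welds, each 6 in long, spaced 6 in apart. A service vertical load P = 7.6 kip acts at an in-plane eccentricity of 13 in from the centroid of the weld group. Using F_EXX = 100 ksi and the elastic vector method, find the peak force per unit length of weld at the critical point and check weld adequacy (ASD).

f_max ≈ 3.39 kip/in; adequate

Total weld length L_w = 12 in. Treat welds as unit-width lines.
Polar moment about centroid: J = 2[d³/12 + d(b/2)²] = 2[6³/12 + 6×3²] = 144 in³.
Direct shear f_v = P/L_w = 7.6 / 12 = 0.6333 kip/in (vertical).
Torsion M = P·e = 7.6 × 13 = 98.8 kip·in.
Critical point at (x, y) = (3, 3) from centroid. f_tx = M·y/J = 2.058 kip/in; f_ty = M·x/J = 2.058 kip/in.
Resultant f_max = √[f_tx² + (f_v + f_ty)²] = √[2.058² + (0.6333 + 2.058)²] = 3.388 kip/in.
Capacity per unit length: r_n/Ω = (1/2.0) × 0.6 × 100 × (0.707 × 0.1875) = 3.977 kip/in.
3.388 ≤ 3.977 → adequate.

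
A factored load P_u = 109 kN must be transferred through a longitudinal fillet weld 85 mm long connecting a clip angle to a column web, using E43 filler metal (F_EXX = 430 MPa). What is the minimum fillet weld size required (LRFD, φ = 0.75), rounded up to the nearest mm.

w = 10 mm

Total weld length L = 85 mm.
Required throat t_e = P_u / (φ × 0.6 F_EXX × L) = 109 / (0.75 × 0.6 × 430 × 85 × 10⁻³) = 6.627 mm.
Required leg w = t_e / 0.707 = 9.374 mm → use 10 mm.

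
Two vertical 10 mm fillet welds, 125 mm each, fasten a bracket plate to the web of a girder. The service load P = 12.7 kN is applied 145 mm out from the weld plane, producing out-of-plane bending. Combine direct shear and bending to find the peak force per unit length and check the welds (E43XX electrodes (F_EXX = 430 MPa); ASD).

f_max ≈ 357 N/mm; adequate

L_w = 2 × 125 = 250 mm; section modulus (unit throat) S = 2 × L²/6 = 5208 mm².
Direct shear f_v = P/L_w = 12.7×10³/250 = 50.8 N/mm.
Moment M = P × e = 12.7×10³ × 145 = 1841500 N·mm; bending f_b = M/S = 353.6 N/mm.
f_max = √(f_v² + f_b²) = √(50.8² + 353.6²) = 357.2 N/mm.
r_n/Ω = (1/2.0) × 0.6 × 430 × (0.707 × 10) = 912 N/mm → adequate.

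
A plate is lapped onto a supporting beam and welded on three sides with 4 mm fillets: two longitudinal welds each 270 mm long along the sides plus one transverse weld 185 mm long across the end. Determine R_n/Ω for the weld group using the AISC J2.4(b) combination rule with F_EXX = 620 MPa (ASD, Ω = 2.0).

t_e = 0.707 × 4 = 2.828 mm.
R_nwl = 0.6 × 620 × 2.828 × 540 × 10⁻³ = 568.1 kN (longitudinal, 2 welds).
R_nwt = 0.6 × 620 × 2.828 × 185 × 10⁻³ = 194.6 kN (transverse, base value).
(i) R_nwl + R_nwt = 762.7 kN; (ii) 0.85 R_nwl + 1.5 R_nwt = 774.8 kN.
R_n = max = 774.8 kN [governs: (ii)]; R_n/Ω = 387.4 kN.

R_n/Ω ≈ 387 kN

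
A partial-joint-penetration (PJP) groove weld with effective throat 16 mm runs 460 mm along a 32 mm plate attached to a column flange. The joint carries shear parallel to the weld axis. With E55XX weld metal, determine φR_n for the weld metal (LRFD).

φR_n ≈ 1820 kN

E55XX → F_EXX = 550 MPa.
Effective throat (given) t_e = 16 mm.
A_we = 16 × 460 = 7360 mm².
F_nw = 0.6 F_EXX = 330 MPa.
φR_n = 0.75 × 330 × 7360 × 10⁻³ = 1822 kN.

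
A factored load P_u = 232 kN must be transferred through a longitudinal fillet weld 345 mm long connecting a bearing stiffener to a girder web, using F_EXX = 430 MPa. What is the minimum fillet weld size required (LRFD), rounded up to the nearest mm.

w = 5 mm

Total weld length L = 345 mm.
Required throat t_e = P_u / (φ × 0.6 F_EXX × L) = 232 / (0.75 × 0.6 × 430 × 345 × 10⁻³) = 3.475 mm.
Required leg w = t_e / 0.707 = 4.916 mm → use 5 mm.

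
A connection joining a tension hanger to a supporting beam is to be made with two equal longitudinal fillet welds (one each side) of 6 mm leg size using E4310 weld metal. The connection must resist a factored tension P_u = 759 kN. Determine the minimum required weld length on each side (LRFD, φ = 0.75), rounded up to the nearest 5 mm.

E43XX → F_EXX = 430 MPa.
Throat t_e = 0.707 × 6 = 4.242 mm.
φr_n = 0.75 × 0.6 × 430 × 4.242 × 10⁻³ = 0.8208 kN/mm.
L_req = P_u / φr_n = 759 / 0.8208 = 924.7 mm total.
Per side: 924.7 / 2 = 462.3 mm.
Round up → use L = 465 mm on each side.

L = 465 mm on each side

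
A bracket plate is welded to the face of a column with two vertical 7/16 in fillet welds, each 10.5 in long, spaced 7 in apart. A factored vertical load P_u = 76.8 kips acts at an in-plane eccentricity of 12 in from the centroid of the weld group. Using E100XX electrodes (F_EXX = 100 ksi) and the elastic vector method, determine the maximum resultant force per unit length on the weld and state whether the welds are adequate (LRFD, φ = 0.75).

f_max ≈ 15.3 kip/in; NOT adequate

Total weld length L_w = 21 in. Treat welds as unit-width lines.
Polar moment about centroid: J = 2[d³/12 + d(b/2)²] = 2[10.5³/12 + 10.5×3.5²] = 450.2 in³.
Direct shear f_v = P/L_w = 76.8 / 21 = 3.657 kip/in (vertical).
Torsion M = P·e = 76.8 × 12 = 921.6 kip·in.
Critical point at (x, y) = (3.5, 5.25) from centroid. f_tx = M·y/J = 10.75 kip/in; f_ty = M·x/J = 7.165 kip/in.
Resultant f_max = √[f_tx² + (f_v + f_ty)²] = √[10.75² + (3.657 + 7.165)²] = 15.25 kip/in.
Capacity per unit length: φr_n = 0.75 × 0.6 × 100 × (0.707 × 0.4375) = 13.92 kip/in.
15.25 > 13.92 → NOT adequate.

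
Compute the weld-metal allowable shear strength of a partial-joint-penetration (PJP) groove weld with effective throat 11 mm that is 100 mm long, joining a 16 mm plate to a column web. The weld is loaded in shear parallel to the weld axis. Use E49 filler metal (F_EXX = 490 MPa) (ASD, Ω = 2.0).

Effective throat (given) t_e = 11 mm.
A_we = 11 × 100 = 1100 mm².
F_nw = 0.6 F_EXX = 294 MPa.
R_n/Ω = (294 × 1100) / 2.0 × 10⁻³ = 161.7 kN.

R_n/Ω ≈ 162 kN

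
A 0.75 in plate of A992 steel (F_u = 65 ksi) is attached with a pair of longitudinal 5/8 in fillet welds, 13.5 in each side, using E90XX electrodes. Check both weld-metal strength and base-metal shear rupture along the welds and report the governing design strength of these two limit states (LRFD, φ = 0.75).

φR_n ≈ 483 kip (weld metal governs)

E90XX → F_EXX = 90 ksi.
t_e = 0.707 × 0.625 = 0.4419 in; L = 27 in.
Weld metal: φR_n = 0.75 × 0.6 × 90 × 0.4419 × 27 = 483.2 kip.
Base metal (shear rupture): φR_n = 0.75 × 0.6 × 65 × 0.75 × 27 = 592.3 kip.
Governing: weld metal.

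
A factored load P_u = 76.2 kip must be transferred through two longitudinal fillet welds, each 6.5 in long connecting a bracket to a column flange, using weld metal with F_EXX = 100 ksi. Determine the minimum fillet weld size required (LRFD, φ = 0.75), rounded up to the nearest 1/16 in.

w = 3/16 in

Total weld length L = 13 in.
Required throat t_e = P_u / (φ × 0.6 F_EXX × L) = 76.2 / (0.75 × 0.6 × 100 × 13) = 0.1303 in.
Required leg w = t_e / 0.707 = 0.1842 in → use 3/16 in.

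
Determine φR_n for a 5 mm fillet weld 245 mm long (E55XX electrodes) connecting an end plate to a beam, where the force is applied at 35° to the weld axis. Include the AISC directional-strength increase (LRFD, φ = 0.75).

φR_n ≈ 261 kN

E55XX → F_EXX = 550 MPa.
t_e = 0.707 × 5 = 3.535 mm; A_we = 3.535 × 245 = 866.1 mm².
Directional factor: 1.0 + 0.5 sin^1.5(35°) = 1.217.
F_nw = 0.6 × 550 × 1.217 = 401.7 MPa.
φR_n = 0.75 × 401.7 × 866.1 × 10⁻³ = 260.9 kN.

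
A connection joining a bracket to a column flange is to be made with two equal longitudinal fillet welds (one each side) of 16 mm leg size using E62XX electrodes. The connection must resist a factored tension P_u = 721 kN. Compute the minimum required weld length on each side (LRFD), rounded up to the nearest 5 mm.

L = 115 mm on each side

E62XX → F_EXX = 620 MPa.
Throat t_e = 0.707 × 16 = 11.31 mm.
φr_n = 0.75 × 0.6 × 620 × 11.31 × 10⁻³ = 3.156 kN/mm.
L_req = P_u / φr_n = 721 / 3.156 = 228.5 mm total.
Per side: 228.5 / 2 = 114.2 mm.
Round up → use L = 115 mm on each side.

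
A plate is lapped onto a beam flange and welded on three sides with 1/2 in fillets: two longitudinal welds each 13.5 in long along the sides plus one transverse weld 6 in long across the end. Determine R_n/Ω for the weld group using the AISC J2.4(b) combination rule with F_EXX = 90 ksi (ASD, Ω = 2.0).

t_e = 0.707 × 0.5 = 0.3535 in.
R_nwl = 0.6 × 90 × 0.3535 × 27 = 515.4 kips (longitudinal, 2 welds).
R_nwt = 0.6 × 90 × 0.3535 × 6 = 114.5 kips (transverse, base value).
(i) R_nwl + R_nwt = 629.9 kips; (ii) 0.85 R_nwl + 1.5 R_nwt = 609.9 kips.
R_n = max = 629.9 kips [governs: (i)]; R_n/Ω = 315 kips.

R_n/Ω ≈ 315 kips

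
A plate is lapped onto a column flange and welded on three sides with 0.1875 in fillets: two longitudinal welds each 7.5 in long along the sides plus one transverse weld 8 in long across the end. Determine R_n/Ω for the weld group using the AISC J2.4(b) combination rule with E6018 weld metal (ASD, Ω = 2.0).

R_n/Ω ≈ 59.1 kips

E60XX → F_EXX = 60 ksi.
t_e = 0.707 × 0.1875 = 0.1326 in.
R_nwl = 0.6 × 60 × 0.1326 × 15 = 71.58 kips (longitudinal, 2 welds).
R_nwt = 0.6 × 60 × 0.1326 × 8 = 38.18 kips (transverse, base value).
(i) R_nwl + R_nwt = 109.8 kips; (ii) 0.85 R_nwl + 1.5 R_nwt = 118.1 kips.
R_n = max = 118.1 kips [governs: (ii)]; R_n/Ω = 59.06 kips.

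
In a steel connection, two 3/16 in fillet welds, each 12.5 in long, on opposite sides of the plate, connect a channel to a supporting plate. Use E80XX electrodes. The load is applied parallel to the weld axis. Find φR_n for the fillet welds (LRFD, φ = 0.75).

φR_n ≈ 119 kips

E80XX → F_EXX = 80 ksi.
Effective throat t_e = 0.707 × 0.1875 = 0.1326 in.
Total length L = 25 in; A_we = 0.1326 × 25 = 3.314 in².
F_nw = 0.6 F_EXX = 0.6 × 80 = 48 ksi.
φR_n = 0.75 × 48 × 3.314 = 119.3 kips.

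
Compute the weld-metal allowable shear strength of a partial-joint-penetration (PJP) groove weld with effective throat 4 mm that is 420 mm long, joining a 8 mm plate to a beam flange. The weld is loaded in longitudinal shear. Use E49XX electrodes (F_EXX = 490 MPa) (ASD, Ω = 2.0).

R_n/Ω ≈ 247 kN

Effective throat (given) t_e = 4 mm.
A_we = 4 × 420 = 1680 mm².
F_nw = 0.6 F_EXX = 294 MPa.
R_n/Ω = (294 × 1680) / 2.0 × 10⁻³ = 247 kN.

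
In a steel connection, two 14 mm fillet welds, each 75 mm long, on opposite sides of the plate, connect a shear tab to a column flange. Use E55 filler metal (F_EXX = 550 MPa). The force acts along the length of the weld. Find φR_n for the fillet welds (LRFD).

Effective throat t_e = 0.707 × 14 = 9.898 mm.
Total length L = 150 mm; A_we = 9.898 × 150 = 1485 mm².
F_nw = 0.6 F_EXX = 0.6 × 550 = 330 MPa.
φR_n = 0.75 × 330 × 1485 × 10⁻³ = 367.5 kN.

φR_n ≈ 367 kN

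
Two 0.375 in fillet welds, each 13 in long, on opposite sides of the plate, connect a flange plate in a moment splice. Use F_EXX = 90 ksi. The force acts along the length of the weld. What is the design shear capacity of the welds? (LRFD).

Effective throat t_e = 0.707 × 0.375 = 0.2651 in.
Total length L = 26 in; A_we = 0.2651 × 26 = 6.893 in².
F_nw = 0.6 F_EXX = 0.6 × 90 = 54 ksi.
φR_n = 0.75 × 54 × 6.893 = 279.2 kip.

φR_n ≈ 279 kip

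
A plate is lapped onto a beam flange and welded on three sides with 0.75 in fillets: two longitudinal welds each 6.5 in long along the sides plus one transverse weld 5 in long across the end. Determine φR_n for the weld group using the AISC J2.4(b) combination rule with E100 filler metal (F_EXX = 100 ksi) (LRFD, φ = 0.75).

φR_n ≈ 443 kips

t_e = 0.707 × 0.75 = 0.5302 in.
R_nwl = 0.6 × 100 × 0.5302 × 13 = 413.6 kips (longitudinal, 2 welds).
R_nwt = 0.6 × 100 × 0.5302 × 5 = 159.1 kips (transverse, base value).
(i) R_nwl + R_nwt = 572.7 kips; (ii) 0.85 R_nwl + 1.5 R_nwt = 590.2 kips.
R_n = max = 590.2 kips [governs: (ii)]; φR_n = 442.6 kips.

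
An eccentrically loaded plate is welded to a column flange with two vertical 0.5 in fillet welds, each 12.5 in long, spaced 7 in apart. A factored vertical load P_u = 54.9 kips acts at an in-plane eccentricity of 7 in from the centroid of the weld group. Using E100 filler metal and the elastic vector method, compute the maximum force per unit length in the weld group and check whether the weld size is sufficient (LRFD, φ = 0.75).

f_max ≈ 5.76 kip/in; adequate

E100XX → F_EXX = 100 ksi.
Total weld length L_w = 25 in. Treat welds as unit-width lines.
Polar moment about centroid: J = 2[d³/12 + d(b/2)²] = 2[12.5³/12 + 12.5×3.5²] = 631.8 in³.
Direct shear f_v = P/L_w = 54.9 / 25 = 2.196 kip/in (vertical).
Torsion M = P·e = 54.9 × 7 = 384.3 kip·in.
Critical point at (x, y) = (3.5, 6.25) from centroid. f_tx = M·y/J = 3.802 kip/in; f_ty = M·x/J = 2.129 kip/in.
Resultant f_max = √[f_tx² + (f_v + f_ty)²] = √[3.802² + (2.196 + 2.129)²] = 5.758 kip/in.
Capacity per unit length: φr_n = 0.75 × 0.6 × 100 × (0.707 × 0.5) = 15.91 kip/in.
5.758 ≤ 15.91 → adequate.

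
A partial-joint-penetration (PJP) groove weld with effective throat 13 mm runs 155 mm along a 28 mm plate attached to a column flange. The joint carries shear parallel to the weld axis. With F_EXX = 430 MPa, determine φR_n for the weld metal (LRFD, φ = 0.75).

φR_n ≈ 390 kN

Effective throat (given) t_e = 13 mm.
A_we = 13 × 155 = 2015 mm².
F_nw = 0.6 F_EXX = 258 MPa.
φR_n = 0.75 × 258 × 2015 × 10⁻³ = 389.9 kN.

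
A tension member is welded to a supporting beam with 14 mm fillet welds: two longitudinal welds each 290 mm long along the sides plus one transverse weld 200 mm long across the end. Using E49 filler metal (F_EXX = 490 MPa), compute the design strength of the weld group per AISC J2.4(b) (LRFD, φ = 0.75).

t_e = 0.707 × 14 = 9.898 mm.
R_nwl = 0.6 × 490 × 9.898 × 580 × 10⁻³ = 1688 kN (longitudinal, 2 welds).
R_nwt = 0.6 × 490 × 9.898 × 200 × 10⁻³ = 582 kN (transverse, base value).
(i) R_nwl + R_nwt = 2270 kN; (ii) 0.85 R_nwl + 1.5 R_nwt = 2308 kN.
R_n = max = 2308 kN [governs: (ii)]; φR_n = 1731 kN.

φR_n ≈ 1730 kN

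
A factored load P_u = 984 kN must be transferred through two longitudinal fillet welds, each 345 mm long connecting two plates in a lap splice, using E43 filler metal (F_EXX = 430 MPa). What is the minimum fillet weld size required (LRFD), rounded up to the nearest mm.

w = 11 mm

Total weld length L = 690 mm.
Required throat t_e = P_u / (φ × 0.6 F_EXX × L) = 984 / (0.75 × 0.6 × 430 × 690 × 10⁻³) = 7.37 mm.
Required leg w = t_e / 0.707 = 10.42 mm → use 11 mm.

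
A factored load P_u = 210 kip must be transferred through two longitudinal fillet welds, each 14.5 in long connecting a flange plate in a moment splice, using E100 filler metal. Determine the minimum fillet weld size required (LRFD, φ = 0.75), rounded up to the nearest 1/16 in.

w = 1/4 in

E100XX → F_EXX = 100 ksi.
Total weld length L = 29 in.
Required throat t_e = P_u / (φ × 0.6 F_EXX × L) = 210 / (0.75 × 0.6 × 100 × 29) = 0.1609 in.
Required leg w = t_e / 0.707 = 0.2276 in → use 1/4 in.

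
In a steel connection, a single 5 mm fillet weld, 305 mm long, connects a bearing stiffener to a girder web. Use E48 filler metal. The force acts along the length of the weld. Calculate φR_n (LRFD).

E48XX → F_EXX = 480 MPa.
Effective throat t_e = 0.707 × 5 = 3.535 mm.
Total length L = 305 mm; A_we = 3.535 × 305 = 1078 mm².
F_nw = 0.6 F_EXX = 0.6 × 480 = 288 MPa.
φR_n = 0.75 × 288 × 1078 × 10⁻³ = 232.9 kN.

φR_n ≈ 233 kN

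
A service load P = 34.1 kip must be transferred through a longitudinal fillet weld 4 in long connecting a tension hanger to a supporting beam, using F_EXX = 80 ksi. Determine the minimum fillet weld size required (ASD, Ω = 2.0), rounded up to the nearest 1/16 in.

w = 9/16 in

Total weld length L = 4 in.
Required throat t_e = P × Ω / (0.6 F_EXX × L) = 34.1 × 2.0 / (0.6 × 80 × 4) = 0.3552 in.
Required leg w = t_e / 0.707 = 0.5024 in → use 9/16 in.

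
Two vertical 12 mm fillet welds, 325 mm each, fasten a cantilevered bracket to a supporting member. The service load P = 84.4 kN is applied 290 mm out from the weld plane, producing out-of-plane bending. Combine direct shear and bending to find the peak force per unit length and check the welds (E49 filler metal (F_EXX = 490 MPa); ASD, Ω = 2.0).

f_max ≈ 707 N/mm; adequate

L_w = 2 × 325 = 650 mm; section modulus (unit throat) S = 2 × L²/6 = 35210 mm².
Direct shear f_v = P/L_w = 84.4×10³/650 = 129.8 N/mm.
Moment M = P × e = 84.4×10³ × 290 = 24476000 N·mm; bending f_b = M/S = 695.2 N/mm.
f_max = √(f_v² + f_b²) = √(129.8² + 695.2²) = 707.2 N/mm.
r_n/Ω = (1/2.0) × 0.6 × 490 × (0.707 × 12) = 1247 N/mm → adequate.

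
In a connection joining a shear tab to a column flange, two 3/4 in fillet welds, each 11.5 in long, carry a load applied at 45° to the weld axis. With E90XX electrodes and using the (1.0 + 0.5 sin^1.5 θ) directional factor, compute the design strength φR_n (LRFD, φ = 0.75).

φR_n ≈ 641 kips

E90XX → F_EXX = 90 ksi.
t_e = 0.707 × 0.75 = 0.5302 in; A_we = 0.5302 × 23 = 12.2 in².
Directional factor: 1.0 + 0.5 sin^1.5(45°) = 1.297.
F_nw = 0.6 × 90 × 1.297 = 70.05 ksi.
φR_n = 0.75 × 70.05 × 12.2 = 640.8 kips.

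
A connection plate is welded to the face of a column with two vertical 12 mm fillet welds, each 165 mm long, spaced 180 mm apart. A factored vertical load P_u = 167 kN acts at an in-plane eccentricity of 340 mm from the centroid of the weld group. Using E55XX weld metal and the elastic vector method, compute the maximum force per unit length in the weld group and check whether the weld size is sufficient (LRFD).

f_max ≈ 2420 N/mm; NOT adequate

E55XX → F_EXX = 550 MPa.
Total weld length L_w = 330 mm. Treat welds as unit-width lines.
Polar moment about centroid: J = 2[d³/12 + d(b/2)²] = 2[165³/12 + 165×90²] = 3422000 mm³.
Direct shear f_v = P/L_w = 167×10³ / 330 = 506.1 N/mm (vertical).
Torsion M = P·e = 167×10³ × 340 = 56780000 N·mm.
Critical point at (x, y) = (90, 82.5) from centroid. f_tx = M·y/J = 1369 N/mm; f_ty = M·x/J = 1493 N/mm.
Resultant f_max = √[f_tx² + (f_v + f_ty)²] = √[1369² + (506.1 + 1493)²] = 2423 N/mm.
Capacity per unit length: φr_n = 0.75 × 0.6 × 550 × (0.707 × 12) = 2100 N/mm.
2423 > 2100 → NOT adequate.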